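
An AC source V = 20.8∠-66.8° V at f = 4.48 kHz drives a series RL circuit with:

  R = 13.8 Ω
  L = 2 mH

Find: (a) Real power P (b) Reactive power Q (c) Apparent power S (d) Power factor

Step 1 — Angular frequency: ω = 2π·f = 2π·4480 = 2.815e+04 rad/s.
Step 2 — Component impedances:
  R: Z = R = 13.8 Ω
  L: Z = jωL = j·2.815e+04·0.002 = 0 + j56.3 Ω
Step 3 — Series combination: Z_total = R + L = 13.8 + j56.3 Ω = 57.96∠76.2° Ω.
Step 4 — Source phasor: V = 20.8∠-66.8° V = 8.194 - j19.12 V.
Step 5 — Current: I = V / Z = -0.2867 - j0.2158 A = 0.3588∠-143.0° A.
Step 6 — Complex power: S = V·I* = 1.777 + j7.249 VA.
Step 7 — Real power: P = Re(S) = 1.777 W.
Step 8 — Reactive power: Q = Im(S) = 7.249 VAR.
Step 9 — Apparent power: |S| = 7.464 VA.
Step 10 — Power factor: PF = P/|S| = 0.2381 (lagging).

(a) P = 1.777 W  (b) Q = 7.249 VAR  (c) S = 7.464 VA  (d) PF = 0.2381 (lagging)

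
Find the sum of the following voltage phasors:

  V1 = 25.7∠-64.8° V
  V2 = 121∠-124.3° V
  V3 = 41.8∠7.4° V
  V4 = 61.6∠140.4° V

Step 1 — Convert each phasor to rectangular form:
  V1 = 25.7·(cos(-64.8°) + j·sin(-64.8°)) = 10.94 - j23.25 V
  V2 = 121·(cos(-124.3°) + j·sin(-124.3°)) = -68.19 - j99.96 V
  V3 = 41.8·(cos(7.4°) + j·sin(7.4°)) = 41.45 + j5.384 V
  V4 = 61.6·(cos(140.4°) + j·sin(140.4°)) = -47.46 + j39.27 V
Step 2 — Sum components: V_total = -63.26 - j78.56 V.
Step 3 — Convert to polar: |V_total| = 100.9 V, ∠V_total = -128.8°.

V_total = 100.9∠-128.8° V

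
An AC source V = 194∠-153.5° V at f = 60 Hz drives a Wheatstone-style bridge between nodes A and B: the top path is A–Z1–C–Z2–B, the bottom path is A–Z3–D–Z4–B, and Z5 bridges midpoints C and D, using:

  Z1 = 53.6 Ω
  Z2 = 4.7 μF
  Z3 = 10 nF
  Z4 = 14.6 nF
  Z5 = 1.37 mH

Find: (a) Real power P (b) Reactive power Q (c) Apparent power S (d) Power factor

Step 1 — Angular frequency: ω = 2π·f = 2π·60 = 377 rad/s.
Step 2 — Component impedances:
  Z1: Z = R = 53.6 Ω
  Z2: Z = 1/(jωC) = -j/(ω·C) = 0 - j564.4 Ω
  Z3: Z = 1/(jωC) = -j/(ω·C) = 0 - j2.653e+05 Ω
  Z4: Z = 1/(jωC) = -j/(ω·C) = 0 - j1.817e+05 Ω
  Z5: Z = jωL = j·377·0.00137 = 0 + j0.5165 Ω
Step 3 — Bridge requires nodal analysis (the Z5 bridge couples midpoints C and D, so the two paths cannot be reduced to a simple series/parallel combination). Setting node B to ground and injecting 1 A at node A, the 3-node admittance system at A, C, D solves to V_A = Z_AB = 53.6 - j562.6 Ω = 565.2∠-84.6° Ω.
Step 4 — Source phasor: V = 194∠-153.5° V = -173.6 - j86.56 V.
Step 5 — Current: I = V / Z = 0.1233 - j0.3203 A = 0.3432∠-68.9° A.
Step 6 — Complex power: S = V·I* = 6.315 - j66.29 VA.
Step 7 — Real power: P = Re(S) = 6.315 W.
Step 8 — Reactive power: Q = Im(S) = -66.29 VAR.
Step 9 — Apparent power: |S| = 66.59 VA.
Step 10 — Power factor: PF = P/|S| = 0.09484 (leading).

(a) P = 6.315 W  (b) Q = -66.29 VAR  (c) S = 66.59 VA  (d) PF = 0.09484 (leading)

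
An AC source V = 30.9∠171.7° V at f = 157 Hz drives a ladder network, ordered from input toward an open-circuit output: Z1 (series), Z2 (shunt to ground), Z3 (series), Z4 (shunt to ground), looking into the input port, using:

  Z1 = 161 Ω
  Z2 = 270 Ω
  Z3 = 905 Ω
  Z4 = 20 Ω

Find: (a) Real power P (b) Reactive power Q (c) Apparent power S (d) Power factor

Step 1 — Angular frequency: ω = 2π·f = 2π·157 = 986.5 rad/s.
Step 2 — Component impedances:
  Z1: Z = R = 161 Ω
  Z2: Z = R = 270 Ω
  Z3: Z = R = 905 Ω
  Z4: Z = R = 20 Ω
Step 3 — Ladder network (open output): work backward from the far end, alternating series and parallel combinations. Z_in = 370 Ω = 370∠0.0° Ω.
Step 4 — Source phasor: V = 30.9∠171.7° V = -30.58 + j4.461 V.
Step 5 — Current: I = V / Z = -0.08264 + j0.01206 A = 0.08351∠171.7° A.
Step 6 — Complex power: S = V·I* = 2.581 VA.
Step 7 — Real power: P = Re(S) = 2.581 W.
Step 8 — Reactive power: Q = Im(S) = 0 VAR.
Step 9 — Apparent power: |S| = 2.581 VA.
Step 10 — Power factor: PF = P/|S| = 1 (unity).

(a) P = 2.581 W  (b) Q = 0 VAR  (c) S = 2.581 VA  (d) PF = 1 (unity)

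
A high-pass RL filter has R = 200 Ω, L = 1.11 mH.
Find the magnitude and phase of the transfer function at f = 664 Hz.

Step 1 — Angular frequency: ω = 2π·664 = 4172 rad/s.
Step 2 — Transfer function: H(jω) = jωL/(R + jωL).
Step 3 — Numerator jωL = j·4.631; denominator R + jωL = 200 + j4.631.
Step 4 — H = 0.0005359 + j0.02314.
Step 5 — Magnitude: |H| = 0.02315 (-32.7 dB); phase: φ = 88.7°.

|H| = 0.02315 (-32.7 dB), φ = 88.7°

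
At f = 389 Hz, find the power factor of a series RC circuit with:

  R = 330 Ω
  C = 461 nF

Step 1 — Angular frequency: ω = 2π·f = 2π·389 = 2444 rad/s.
Step 2 — Component impedances:
  R: Z = R = 330 Ω
  C: Z = 1/(jωC) = -j/(ω·C) = 0 - j887.5 Ω
Step 3 — Series combination: Z_total = R + C = 330 - j887.5 Ω = 946.9∠-69.6° Ω.
Step 4 — Power factor: PF = cos(φ) = Re(Z)/|Z| = 330/946.9 = 0.3485.
Step 5 — Type: Im(Z) = -887.5 ⇒ leading (phase φ = -69.6°).

PF = 0.3485 (leading, φ = -69.6°)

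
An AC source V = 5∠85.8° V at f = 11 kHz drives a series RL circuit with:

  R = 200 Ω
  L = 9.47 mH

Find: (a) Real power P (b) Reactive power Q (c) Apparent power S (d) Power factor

Step 1 — Angular frequency: ω = 2π·f = 2π·1.1e+04 = 6.912e+04 rad/s.
Step 2 — Component impedances:
  R: Z = R = 200 Ω
  L: Z = jωL = j·6.912e+04·0.00947 = 0 + j654.5 Ω
Step 3 — Series combination: Z_total = R + L = 200 + j654.5 Ω = 684.4∠73.0° Ω.
Step 4 — Source phasor: V = 5∠85.8° V = 0.3662 + j4.987 V.
Step 5 — Current: I = V / Z = 0.007124 + j0.001618 A = 0.007306∠12.8° A.
Step 6 — Complex power: S = V·I* = 0.01067 + j0.03493 VA.
Step 7 — Real power: P = Re(S) = 0.01067 W.
Step 8 — Reactive power: Q = Im(S) = 0.03493 VAR.
Step 9 — Apparent power: |S| = 0.03653 VA.
Step 10 — Power factor: PF = P/|S| = 0.2922 (lagging).

(a) P = 0.01067 W  (b) Q = 0.03493 VAR  (c) S = 0.03653 VA  (d) PF = 0.2922 (lagging)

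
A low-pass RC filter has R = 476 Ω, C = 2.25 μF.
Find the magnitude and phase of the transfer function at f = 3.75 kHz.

Step 1 — Angular frequency: ω = 2π·3750 = 2.356e+04 rad/s.
Step 2 — Transfer function: H(jω) = 1/(1 + jωRC).
Step 3 — Denominator: 1 + jωRC = 1 + j·2.356e+04·476·2.25e-06 = 1 + j25.23.
Step 4 — H = 0.001568 - j0.03957.
Step 5 — Magnitude: |H| = 0.0396 (-28.0 dB); phase: φ = -87.7°.

|H| = 0.0396 (-28.0 dB), φ = -87.7°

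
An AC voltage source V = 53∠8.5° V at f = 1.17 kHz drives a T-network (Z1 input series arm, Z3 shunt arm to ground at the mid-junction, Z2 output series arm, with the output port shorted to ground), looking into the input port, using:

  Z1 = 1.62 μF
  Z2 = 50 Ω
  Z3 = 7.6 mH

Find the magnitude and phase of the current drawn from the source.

Step 1 — Angular frequency: ω = 2π·f = 2π·1170 = 7351 rad/s.
Step 2 — Component impedances:
  Z1: Z = 1/(jωC) = -j/(ω·C) = 0 - j83.97 Ω
  Z2: Z = R = 50 Ω
  Z3: Z = jωL = j·7351·0.0076 = 0 + j55.87 Ω
Step 3 — With the output port shorted to ground, the output series arm Z2 runs from the junction to ground; the shunt arm Z3 also runs from the junction to ground. They appear in parallel: Z3 || Z2 = 27.76 + j24.85 Ω.
Step 4 — Series with input arm Z1: Z_in = Z1 + (Z3 || Z2) = 27.76 - j59.12 Ω = 65.32∠-64.8° Ω.
Step 5 — Source phasor: V = 53∠8.5° V = 52.42 + j7.834 V.
Step 6 — Ohm's law: I = V / Z_total = (52.42 + j7.834) / (27.76 - j59.12) = 0.2326 + j0.7774 A.
Step 7 — Convert to polar: |I| = 0.8114 A, ∠I = 73.3°.

I = 0.8114∠73.3° A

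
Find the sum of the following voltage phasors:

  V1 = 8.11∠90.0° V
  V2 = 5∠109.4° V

Step 1 — Convert each phasor to rectangular form:
  V1 = 8.11·(cos(90.0°) + j·sin(90.0°)) = 0 + j8.11 V
  V2 = 5·(cos(109.4°) + j·sin(109.4°)) = -1.661 + j4.716 V
Step 2 — Sum components: V_total = -1.661 + j12.83 V.
Step 3 — Convert to polar: |V_total| = 12.93 V, ∠V_total = 97.4°.

V_total = 12.93∠97.4° V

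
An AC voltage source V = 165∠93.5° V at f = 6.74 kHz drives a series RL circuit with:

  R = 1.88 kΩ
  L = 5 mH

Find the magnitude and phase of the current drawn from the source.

Step 1 — Angular frequency: ω = 2π·f = 2π·6740 = 4.235e+04 rad/s.
Step 2 — Component impedances:
  R: Z = R = 1880 Ω
  L: Z = jωL = j·4.235e+04·0.005 = 0 + j211.7 Ω
Step 3 — Series combination: Z_total = R + L = 1880 + j211.7 Ω = 1892∠6.4° Ω.
Step 4 — Source phasor: V = 165∠93.5° V = -10.07 + j164.7 V.
Step 5 — Ohm's law: I = V / Z_total = (-10.07 + j164.7) / (1880 + j211.7) = 0.004452 + j0.0871 A.
Step 6 — Convert to polar: |I| = 0.08721 A, ∠I = 87.1°.

I = 0.08721∠87.1° A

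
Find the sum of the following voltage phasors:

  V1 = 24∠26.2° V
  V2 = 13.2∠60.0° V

Step 1 — Convert each phasor to rectangular form:
  V1 = 24·(cos(26.2°) + j·sin(26.2°)) = 21.53 + j10.6 V
  V2 = 13.2·(cos(60.0°) + j·sin(60.0°)) = 6.6 + j11.43 V
Step 2 — Sum components: V_total = 28.13 + j22.03 V.
Step 3 — Convert to polar: |V_total| = 35.73 V, ∠V_total = 38.1°.

V_total = 35.73∠38.1° V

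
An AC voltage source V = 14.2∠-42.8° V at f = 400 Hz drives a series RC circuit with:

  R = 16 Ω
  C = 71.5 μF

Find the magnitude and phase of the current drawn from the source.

Step 1 — Angular frequency: ω = 2π·f = 2π·400 = 2513 rad/s.
Step 2 — Component impedances:
  R: Z = R = 16 Ω
  C: Z = 1/(jωC) = -j/(ω·C) = 0 - j5.565 Ω
Step 3 — Series combination: Z_total = R + C = 16 - j5.565 Ω = 16.94∠-19.2° Ω.
Step 4 — Source phasor: V = 14.2∠-42.8° V = 10.42 - j9.648 V.
Step 5 — Ohm's law: I = V / Z_total = (10.42 - j9.648) / (16 - j5.565) = 0.768 - j0.3359 A.
Step 6 — Convert to polar: |I| = 0.8382 A, ∠I = -23.6°.

I = 0.8382∠-23.6° A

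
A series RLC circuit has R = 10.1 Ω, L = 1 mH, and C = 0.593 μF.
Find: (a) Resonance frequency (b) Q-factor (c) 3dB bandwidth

Step 1 — Resonance condition Im(Z)=0 gives ω₀ = 1/√(LC).
Step 2 — ω₀ = 1/√(0.001·5.93e-07) = 4.107e+04 rad/s.
Step 3 — f₀ = ω₀/(2π) = 6536 Hz.
Step 4 — Series Q: Q = ω₀L/R = 4.107e+04·0.001/10.1 = 4.066.
Step 5 — 3dB bandwidth: Δω = ω₀/Q = 1.01e+04 rad/s; BW = Δω/(2π) = 1607 Hz.

(a) f₀ = 6536 Hz  (b) Q = 4.066  (c) BW = 1607 Hz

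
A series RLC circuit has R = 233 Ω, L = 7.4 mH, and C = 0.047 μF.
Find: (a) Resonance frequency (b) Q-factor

Step 1 — Resonance condition Im(Z)=0 gives ω₀ = 1/√(LC).
Step 2 — ω₀ = 1/√(0.0074·4.7e-08) = 5.362e+04 rad/s.
Step 3 — f₀ = ω₀/(2π) = 8534 Hz.
Step 4 — Series Q: Q = ω₀L/R = 5.362e+04·0.0074/233 = 1.703.

(a) f₀ = 8534 Hz  (b) Q = 1.703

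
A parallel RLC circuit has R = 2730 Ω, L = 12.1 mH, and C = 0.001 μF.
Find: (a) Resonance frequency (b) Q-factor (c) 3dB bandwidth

Step 1 — Resonance: ω₀ = 1/√(LC) = 1/√(0.0121·1e-09) = 2.875e+05 rad/s.
Step 2 — f₀ = ω₀/(2π) = 4.575e+04 Hz.
Step 3 — Parallel Q: Q = R/(ω₀L) = 2730/(2.875e+05·0.0121) = 0.7848.
Step 4 — Bandwidth: Δω = ω₀/Q = 3.663e+05 rad/s; BW = Δω/(2π) = 5.83e+04 Hz.

(a) f₀ = 4.575e+04 Hz  (b) Q = 0.7848  (c) BW = 5.83e+04 Hz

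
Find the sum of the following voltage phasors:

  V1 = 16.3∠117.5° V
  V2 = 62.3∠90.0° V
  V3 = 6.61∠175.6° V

Step 1 — Convert each phasor to rectangular form:
  V1 = 16.3·(cos(117.5°) + j·sin(117.5°)) = -7.527 + j14.46 V
  V2 = 62.3·(cos(90.0°) + j·sin(90.0°)) = 0 + j62.3 V
  V3 = 6.61·(cos(175.6°) + j·sin(175.6°)) = -6.591 + j0.5071 V
Step 2 — Sum components: V_total = -14.12 + j77.27 V.
Step 3 — Convert to polar: |V_total| = 78.54 V, ∠V_total = 100.4°.

V_total = 78.54∠100.4° V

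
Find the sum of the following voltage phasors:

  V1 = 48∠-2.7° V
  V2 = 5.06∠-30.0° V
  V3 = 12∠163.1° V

Step 1 — Convert each phasor to rectangular form:
  V1 = 48·(cos(-2.7°) + j·sin(-2.7°)) = 47.95 - j2.261 V
  V2 = 5.06·(cos(-30.0°) + j·sin(-30.0°)) = 4.382 - j2.53 V
  V3 = 12·(cos(163.1°) + j·sin(163.1°)) = -11.48 + j3.488 V
Step 2 — Sum components: V_total = 40.85 - j1.303 V.
Step 3 — Convert to polar: |V_total| = 40.87 V, ∠V_total = -1.8°.

V_total = 40.87∠-1.8° V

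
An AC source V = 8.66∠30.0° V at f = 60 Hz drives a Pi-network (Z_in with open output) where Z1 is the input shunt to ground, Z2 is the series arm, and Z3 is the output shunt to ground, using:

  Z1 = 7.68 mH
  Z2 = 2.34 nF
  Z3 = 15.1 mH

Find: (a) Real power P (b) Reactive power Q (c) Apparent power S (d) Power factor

Step 1 — Angular frequency: ω = 2π·f = 2π·60 = 377 rad/s.
Step 2 — Component impedances:
  Z1: Z = jωL = j·377·0.00768 = 0 + j2.895 Ω
  Z2: Z = 1/(jωC) = -j/(ω·C) = 0 - j1.134e+06 Ω
  Z3: Z = jωL = j·377·0.0151 = 0 + j5.693 Ω
Step 3 — With open output, the series arm Z2 and the output shunt Z3 appear in series to ground: Z2 + Z3 = 0 - j1.134e+06 Ω.
Step 4 — Parallel with input shunt Z1: Z_in = Z1 || (Z2 + Z3) = 0 + j2.895 Ω = 2.895∠90.0° Ω.
Step 5 — Source phasor: V = 8.66∠30.0° V = 7.5 + j4.33 V.
Step 6 — Current: I = V / Z = 1.496 - j2.59 A = 2.991∠-60.0° A.
Step 7 — Complex power: S = V·I* = 0 + j25.9 VA.
Step 8 — Real power: P = Re(S) = 0 W.
Step 9 — Reactive power: Q = Im(S) = 25.9 VAR.
Step 10 — Apparent power: |S| = 25.9 VA.
Step 11 — Power factor: PF = P/|S| = 0 (lagging).

(a) P = 0 W  (b) Q = 25.9 VAR  (c) S = 25.9 VA  (d) PF = 0 (lagging)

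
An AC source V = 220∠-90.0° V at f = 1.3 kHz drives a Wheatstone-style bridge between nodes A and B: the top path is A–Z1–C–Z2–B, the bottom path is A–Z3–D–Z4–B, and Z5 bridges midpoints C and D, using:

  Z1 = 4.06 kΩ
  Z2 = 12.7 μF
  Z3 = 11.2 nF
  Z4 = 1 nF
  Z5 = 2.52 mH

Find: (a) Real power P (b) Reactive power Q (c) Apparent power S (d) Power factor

Step 1 — Angular frequency: ω = 2π·f = 2π·1300 = 8168 rad/s.
Step 2 — Component impedances:
  Z1: Z = R = 4060 Ω
  Z2: Z = 1/(jωC) = -j/(ω·C) = 0 - j9.64 Ω
  Z3: Z = 1/(jωC) = -j/(ω·C) = 0 - j1.093e+04 Ω
  Z4: Z = 1/(jωC) = -j/(ω·C) = 0 - j1.224e+05 Ω
  Z5: Z = jωL = j·8168·0.00252 = 0 + j20.58 Ω
Step 3 — Bridge requires nodal analysis (the Z5 bridge couples midpoints C and D, so the two paths cannot be reduced to a simple series/parallel combination). Setting node B to ground and injecting 1 A at node A, the 3-node admittance system at A, C, D solves to V_A = Z_AB = 3566 - j1337 Ω = 3808∠-20.5° Ω.
Step 4 — Source phasor: V = 220∠-90.0° V = 0 - j220 V.
Step 5 — Current: I = V / Z = 0.02027 - j0.05409 A = 0.05777∠-69.5° A.
Step 6 — Complex power: S = V·I* = 11.9 - j4.46 VA.
Step 7 — Real power: P = Re(S) = 11.9 W.
Step 8 — Reactive power: Q = Im(S) = -4.46 VAR.
Step 9 — Apparent power: |S| = 12.71 VA.
Step 10 — Power factor: PF = P/|S| = 0.9364 (leading).

(a) P = 11.9 W  (b) Q = -4.46 VAR  (c) S = 12.71 VA  (d) PF = 0.9364 (leading)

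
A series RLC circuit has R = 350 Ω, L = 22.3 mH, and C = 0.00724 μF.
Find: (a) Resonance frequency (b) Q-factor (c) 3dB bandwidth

Step 1 — Resonance condition Im(Z)=0 gives ω₀ = 1/√(LC).
Step 2 — ω₀ = 1/√(0.0223·7.24e-09) = 7.87e+04 rad/s.
Step 3 — f₀ = ω₀/(2π) = 1.253e+04 Hz.
Step 4 — Series Q: Q = ω₀L/R = 7.87e+04·0.0223/350 = 5.014.
Step 5 — 3dB bandwidth: Δω = ω₀/Q = 1.57e+04 rad/s; BW = Δω/(2π) = 2498 Hz.

(a) f₀ = 1.253e+04 Hz  (b) Q = 5.014  (c) BW = 2498 Hz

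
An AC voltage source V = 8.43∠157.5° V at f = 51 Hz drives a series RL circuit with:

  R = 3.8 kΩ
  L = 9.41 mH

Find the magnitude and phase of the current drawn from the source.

Step 1 — Angular frequency: ω = 2π·f = 2π·51 = 320.4 rad/s.
Step 2 — Component impedances:
  R: Z = R = 3800 Ω
  L: Z = jωL = j·320.4·0.00941 = 0 + j3.015 Ω
Step 3 — Series combination: Z_total = R + L = 3800 + j3.015 Ω = 3800∠0.0° Ω.
Step 4 — Source phasor: V = 8.43∠157.5° V = -7.788 + j3.226 V.
Step 5 — Ohm's law: I = V / Z_total = (-7.788 + j3.226) / (3800 + j3.015) = -0.002049 + j0.0008506 A.
Step 6 — Convert to polar: |I| = 0.002218 A, ∠I = 157.5°.

I = 0.002218∠157.5° A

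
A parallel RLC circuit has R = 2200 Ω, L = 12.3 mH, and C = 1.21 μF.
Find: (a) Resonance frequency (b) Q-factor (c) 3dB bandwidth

Step 1 — Resonance: ω₀ = 1/√(LC) = 1/√(0.0123·1.21e-06) = 8197 rad/s.
Step 2 — f₀ = ω₀/(2π) = 1305 Hz.
Step 3 — Parallel Q: Q = R/(ω₀L) = 2200/(8197·0.0123) = 21.82.
Step 4 — Bandwidth: Δω = ω₀/Q = 375.7 rad/s; BW = Δω/(2π) = 59.79 Hz.

(a) f₀ = 1305 Hz  (b) Q = 21.82  (c) BW = 59.79 Hz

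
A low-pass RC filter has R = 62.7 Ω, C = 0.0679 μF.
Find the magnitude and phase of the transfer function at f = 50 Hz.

Step 1 — Angular frequency: ω = 2π·50 = 314.2 rad/s.
Step 2 — Transfer function: H(jω) = 1/(1 + jωRC).
Step 3 — Denominator: 1 + jωRC = 1 + j·314.2·62.7·6.79e-08 = 1 + j0.001337.
Step 4 — H = 1 - j0.001337.
Step 5 — Magnitude: |H| = 1 (-0.0 dB); phase: φ = -0.1°.

|H| = 1 (-0.0 dB), φ = -0.1°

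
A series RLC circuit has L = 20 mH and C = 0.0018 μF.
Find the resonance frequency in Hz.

Step 1 — Resonance condition Im(Z)=0 gives ω₀ = 1/√(LC).
Step 2 — ω₀ = 1/√(0.02·1.8e-09) = 1.667e+05 rad/s.
Step 3 — f₀ = ω₀/(2π) = 2.653e+04 Hz.

f₀ = 2.653e+04 Hz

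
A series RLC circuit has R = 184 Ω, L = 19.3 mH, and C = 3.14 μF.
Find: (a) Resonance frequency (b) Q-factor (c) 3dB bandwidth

Step 1 — Resonance: ω₀ = 1/√(LC) = 1/√(0.0193·3.14e-06) = 4062 rad/s.
Step 2 — f₀ = ω₀/(2π) = 646.5 Hz.
Step 3 — Series Q: Q = ω₀L/R = 4062·0.0193/184 = 0.4261.
Step 4 — Bandwidth: Δω = ω₀/Q = 9534 rad/s; BW = Δω/(2π) = 1517 Hz.

(a) f₀ = 646.5 Hz  (b) Q = 0.4261  (c) BW = 1517 Hz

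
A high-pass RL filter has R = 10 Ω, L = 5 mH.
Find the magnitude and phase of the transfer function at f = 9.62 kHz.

Step 1 — Angular frequency: ω = 2π·9620 = 6.044e+04 rad/s.
Step 2 — Transfer function: H(jω) = jωL/(R + jωL).
Step 3 — Numerator jωL = j·302.2; denominator R + jωL = 10 + j302.2.
Step 4 — H = 0.9989 + j0.03305.
Step 5 — Magnitude: |H| = 0.9995 (-0.0 dB); phase: φ = 1.9°.

|H| = 0.9995 (-0.0 dB), φ = 1.9°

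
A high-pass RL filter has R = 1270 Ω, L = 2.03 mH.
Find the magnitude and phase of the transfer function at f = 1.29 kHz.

Step 1 — Angular frequency: ω = 2π·1290 = 8105 rad/s.
Step 2 — Transfer function: H(jω) = jωL/(R + jωL).
Step 3 — Numerator jωL = j·16.45; denominator R + jωL = 1270 + j16.45.
Step 4 — H = 0.0001678 + j0.01295.
Step 5 — Magnitude: |H| = 0.01295 (-37.8 dB); phase: φ = 89.3°.

|H| = 0.01295 (-37.8 dB), φ = 89.3°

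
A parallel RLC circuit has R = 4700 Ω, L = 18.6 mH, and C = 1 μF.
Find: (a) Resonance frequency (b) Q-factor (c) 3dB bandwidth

Step 1 — Resonance: ω₀ = 1/√(LC) = 1/√(0.0186·1e-06) = 7332 rad/s.
Step 2 — f₀ = ω₀/(2π) = 1167 Hz.
Step 3 — Parallel Q: Q = R/(ω₀L) = 4700/(7332·0.0186) = 34.46.
Step 4 — Bandwidth: Δω = ω₀/Q = 212.8 rad/s; BW = Δω/(2π) = 33.86 Hz.

(a) f₀ = 1167 Hz  (b) Q = 34.46  (c) BW = 33.86 Hz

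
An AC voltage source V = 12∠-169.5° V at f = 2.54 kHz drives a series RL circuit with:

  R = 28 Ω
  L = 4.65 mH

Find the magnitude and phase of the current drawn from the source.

Step 1 — Angular frequency: ω = 2π·f = 2π·2540 = 1.596e+04 rad/s.
Step 2 — Component impedances:
  R: Z = R = 28 Ω
  L: Z = jωL = j·1.596e+04·0.00465 = 0 + j74.21 Ω
Step 3 — Series combination: Z_total = R + L = 28 + j74.21 Ω = 79.32∠69.3° Ω.
Step 4 — Source phasor: V = 12∠-169.5° V = -11.8 - j2.187 V.
Step 5 — Ohm's law: I = V / Z_total = (-11.8 - j2.187) / (28 + j74.21) = -0.07831 + j0.1294 A.
Step 6 — Convert to polar: |I| = 0.1513 A, ∠I = 121.2°.

I = 0.1513∠121.2° A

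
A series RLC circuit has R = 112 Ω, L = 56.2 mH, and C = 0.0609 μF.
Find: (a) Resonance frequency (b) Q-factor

Step 1 — Resonance condition Im(Z)=0 gives ω₀ = 1/√(LC).
Step 2 — ω₀ = 1/√(0.0562·6.09e-08) = 1.709e+04 rad/s.
Step 3 — f₀ = ω₀/(2π) = 2720 Hz.
Step 4 — Series Q: Q = ω₀L/R = 1.709e+04·0.0562/112 = 8.577.

(a) f₀ = 2720 Hz  (b) Q = 8.577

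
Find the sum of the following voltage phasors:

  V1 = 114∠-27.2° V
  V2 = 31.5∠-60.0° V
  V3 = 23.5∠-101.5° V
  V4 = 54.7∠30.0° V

Step 1 — Convert each phasor to rectangular form:
  V1 = 114·(cos(-27.2°) + j·sin(-27.2°)) = 101.4 - j52.11 V
  V2 = 31.5·(cos(-60.0°) + j·sin(-60.0°)) = 15.75 - j27.28 V
  V3 = 23.5·(cos(-101.5°) + j·sin(-101.5°)) = -4.685 - j23.03 V
  V4 = 54.7·(cos(30.0°) + j·sin(30.0°)) = 47.37 + j27.35 V
Step 2 — Sum components: V_total = 159.8 - j75.07 V.
Step 3 — Convert to polar: |V_total| = 176.6 V, ∠V_total = -25.2°.

V_total = 176.6∠-25.2° V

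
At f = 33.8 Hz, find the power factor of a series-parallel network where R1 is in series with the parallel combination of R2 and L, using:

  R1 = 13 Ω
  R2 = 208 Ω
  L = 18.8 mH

Step 1 — Angular frequency: ω = 2π·f = 2π·33.8 = 212.4 rad/s.
Step 2 — Component impedances:
  R1: Z = R = 13 Ω
  R2: Z = R = 208 Ω
  L: Z = jωL = j·212.4·0.0188 = 0 + j3.993 Ω
Step 3 — Parallel branch: R2 || L = 1/(1/R2 + 1/L) = 0.07661 + j3.991 Ω.
Step 4 — Series with R1: Z_total = R1 + (R2 || L) = 13.08 + j3.991 Ω = 13.67∠17.0° Ω.
Step 5 — Power factor: PF = cos(φ) = Re(Z)/|Z| = 13.0766/13.6721 = 0.9564.
Step 6 — Type: Im(Z) = 3.991 ⇒ lagging (phase φ = 17.0°).

PF = 0.9564 (lagging, φ = 17.0°)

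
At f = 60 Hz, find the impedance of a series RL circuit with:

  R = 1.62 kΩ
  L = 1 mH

Step 1 — Angular frequency: ω = 2π·f = 2π·60 = 377 rad/s.
Step 2 — Component impedances:
  R: Z = R = 1620 Ω
  L: Z = jωL = j·377·0.001 = 0 + j0.377 Ω
Step 3 — Series combination: Z_total = R + L = 1620 + j0.377 Ω = 1620∠0.0° Ω.

Z = 1620 + j0.377 Ω = 1620∠0.0° Ω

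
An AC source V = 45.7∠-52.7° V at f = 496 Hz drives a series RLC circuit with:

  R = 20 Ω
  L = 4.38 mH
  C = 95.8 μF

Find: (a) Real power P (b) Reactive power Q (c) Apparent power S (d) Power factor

Step 1 — Angular frequency: ω = 2π·f = 2π·496 = 3116 rad/s.
Step 2 — Component impedances:
  R: Z = R = 20 Ω
  L: Z = jωL = j·3116·0.00438 = 0 + j13.65 Ω
  C: Z = 1/(jωC) = -j/(ω·C) = 0 - j3.349 Ω
Step 3 — Series combination: Z_total = R + L + C = 20 + j10.3 Ω = 22.5∠27.2° Ω.
Step 4 — Source phasor: V = 45.7∠-52.7° V = 27.69 - j36.35 V.
Step 5 — Current: I = V / Z = 0.3545 - j2 A = 2.031∠-79.9° A.
Step 6 — Complex power: S = V·I* = 82.53 + j42.51 VA.
Step 7 — Real power: P = Re(S) = 82.53 W.
Step 8 — Reactive power: Q = Im(S) = 42.51 VAR.
Step 9 — Apparent power: |S| = 92.84 VA.
Step 10 — Power factor: PF = P/|S| = 0.889 (lagging).

(a) P = 82.53 W  (b) Q = 42.51 VAR  (c) S = 92.84 VA  (d) PF = 0.889 (lagging)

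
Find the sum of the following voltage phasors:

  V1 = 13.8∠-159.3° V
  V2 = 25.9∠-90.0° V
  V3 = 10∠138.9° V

Step 1 — Convert each phasor to rectangular form:
  V1 = 13.8·(cos(-159.3°) + j·sin(-159.3°)) = -12.91 - j4.878 V
  V2 = 25.9·(cos(-90.0°) + j·sin(-90.0°)) = 0 - j25.9 V
  V3 = 10·(cos(138.9°) + j·sin(138.9°)) = -7.536 + j6.574 V
Step 2 — Sum components: V_total = -20.44 - j24.2 V.
Step 3 — Convert to polar: |V_total| = 31.68 V, ∠V_total = -130.2°.

V_total = 31.68∠-130.2° V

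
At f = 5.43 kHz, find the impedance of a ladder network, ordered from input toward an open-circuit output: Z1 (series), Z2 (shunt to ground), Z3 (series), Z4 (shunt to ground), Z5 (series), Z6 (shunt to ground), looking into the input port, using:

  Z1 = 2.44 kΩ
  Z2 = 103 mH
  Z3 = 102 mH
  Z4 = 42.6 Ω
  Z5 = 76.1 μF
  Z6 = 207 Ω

Step 1 — Angular frequency: ω = 2π·f = 2π·5430 = 3.412e+04 rad/s.
Step 2 — Component impedances:
  Z1: Z = R = 2440 Ω
  Z2: Z = jωL = j·3.412e+04·0.103 = 0 + j3514 Ω
  Z3: Z = jωL = j·3.412e+04·0.102 = 0 + j3480 Ω
  Z4: Z = R = 42.6 Ω
  Z5: Z = 1/(jωC) = -j/(ω·C) = 0 - j0.3852 Ω
  Z6: Z = R = 207 Ω
Step 3 — Ladder network (open output): work backward from the far end, alternating series and parallel combinations. Z_in = 2449 + j1749 Ω = 3009∠35.5° Ω.

Z = 2449 + j1749 Ω = 3009∠35.5° Ω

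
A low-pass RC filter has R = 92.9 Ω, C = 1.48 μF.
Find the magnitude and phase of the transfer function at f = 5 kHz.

Step 1 — Angular frequency: ω = 2π·5000 = 3.142e+04 rad/s.
Step 2 — Transfer function: H(jω) = 1/(1 + jωRC).
Step 3 — Denominator: 1 + jωRC = 1 + j·3.142e+04·92.9·1.48e-06 = 1 + j4.319.
Step 4 — H = 0.05087 - j0.2197.
Step 5 — Magnitude: |H| = 0.2255 (-12.9 dB); phase: φ = -77.0°.

|H| = 0.2255 (-12.9 dB), φ = -77.0°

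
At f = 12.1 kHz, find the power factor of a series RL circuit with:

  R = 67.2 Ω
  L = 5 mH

Step 1 — Angular frequency: ω = 2π·f = 2π·1.21e+04 = 7.603e+04 rad/s.
Step 2 — Component impedances:
  R: Z = R = 67.2 Ω
  L: Z = jωL = j·7.603e+04·0.005 = 0 + j380.1 Ω
Step 3 — Series combination: Z_total = R + L = 67.2 + j380.1 Ω = 386∠80.0° Ω.
Step 4 — Power factor: PF = cos(φ) = Re(Z)/|Z| = 67.2/386 = 0.1741.
Step 5 — Type: Im(Z) = 380.1 ⇒ lagging (phase φ = 80.0°).

PF = 0.1741 (lagging, φ = 80.0°)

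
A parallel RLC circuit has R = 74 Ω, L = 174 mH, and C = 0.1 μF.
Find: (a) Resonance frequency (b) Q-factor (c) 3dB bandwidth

Step 1 — Resonance: ω₀ = 1/√(LC) = 1/√(0.174·1e-07) = 7581 rad/s.
Step 2 — f₀ = ω₀/(2π) = 1207 Hz.
Step 3 — Parallel Q: Q = R/(ω₀L) = 74/(7581·0.174) = 0.0561.
Step 4 — Bandwidth: Δω = ω₀/Q = 1.351e+05 rad/s; BW = Δω/(2π) = 2.151e+04 Hz.

(a) f₀ = 1207 Hz  (b) Q = 0.0561  (c) BW = 2.151e+04 Hz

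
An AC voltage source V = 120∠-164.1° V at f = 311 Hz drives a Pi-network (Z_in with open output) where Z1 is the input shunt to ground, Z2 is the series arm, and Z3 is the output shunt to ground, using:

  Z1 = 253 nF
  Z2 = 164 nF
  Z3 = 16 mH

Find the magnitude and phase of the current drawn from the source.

Step 1 — Angular frequency: ω = 2π·f = 2π·311 = 1954 rad/s.
Step 2 — Component impedances:
  Z1: Z = 1/(jωC) = -j/(ω·C) = 0 - j2023 Ω
  Z2: Z = 1/(jωC) = -j/(ω·C) = 0 - j3120 Ω
  Z3: Z = jωL = j·1954·0.016 = 0 + j31.27 Ω
Step 3 — With open output, the series arm Z2 and the output shunt Z3 appear in series to ground: Z2 + Z3 = 0 - j3089 Ω.
Step 4 — Parallel with input shunt Z1: Z_in = Z1 || (Z2 + Z3) = 0 - j1222 Ω = 1222∠-90.0° Ω.
Step 5 — Source phasor: V = 120∠-164.1° V = -115.4 - j32.88 V.
Step 6 — Ohm's law: I = V / Z_total = (-115.4 - j32.88) / (0 - j1222) = 0.02689 - j0.09442 A.
Step 7 — Convert to polar: |I| = 0.09817 A, ∠I = -74.1°.

I = 0.09817∠-74.1° A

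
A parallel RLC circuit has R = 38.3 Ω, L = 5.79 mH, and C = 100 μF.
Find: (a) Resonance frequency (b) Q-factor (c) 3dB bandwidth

Step 1 — Resonance: ω₀ = 1/√(LC) = 1/√(0.00579·0.0001) = 1314 rad/s.
Step 2 — f₀ = ω₀/(2π) = 209.2 Hz.
Step 3 — Parallel Q: Q = R/(ω₀L) = 38.3/(1314·0.00579) = 5.033.
Step 4 — Bandwidth: Δω = ω₀/Q = 261.1 rad/s; BW = Δω/(2π) = 41.55 Hz.

(a) f₀ = 209.2 Hz  (b) Q = 5.033  (c) BW = 41.55 Hz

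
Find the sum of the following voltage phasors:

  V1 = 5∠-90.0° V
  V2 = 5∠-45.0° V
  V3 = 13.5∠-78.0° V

Step 1 — Convert each phasor to rectangular form:
  V1 = 5·(cos(-90.0°) + j·sin(-90.0°)) = 0 - j5 V
  V2 = 5·(cos(-45.0°) + j·sin(-45.0°)) = 3.536 - j3.536 V
  V3 = 13.5·(cos(-78.0°) + j·sin(-78.0°)) = 2.807 - j13.2 V
Step 2 — Sum components: V_total = 6.342 - j21.74 V.
Step 3 — Convert to polar: |V_total| = 22.65 V, ∠V_total = -73.7°.

V_total = 22.65∠-73.7° V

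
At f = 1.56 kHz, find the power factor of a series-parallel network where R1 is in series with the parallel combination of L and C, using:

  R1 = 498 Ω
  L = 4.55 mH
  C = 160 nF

Step 1 — Angular frequency: ω = 2π·f = 2π·1560 = 9802 rad/s.
Step 2 — Component impedances:
  R1: Z = R = 498 Ω
  L: Z = jωL = j·9802·0.00455 = 0 + j44.6 Ω
  C: Z = 1/(jωC) = -j/(ω·C) = 0 - j637.6 Ω
Step 3 — Parallel branch: L || C = 1/(1/L + 1/C) = 0 + j47.95 Ω.
Step 4 — Series with R1: Z_total = R1 + (L || C) = 498 + j47.95 Ω = 500.3∠5.5° Ω.
Step 5 — Power factor: PF = cos(φ) = Re(Z)/|Z| = 498/500.3 = 0.9954.
Step 6 — Type: Im(Z) = 47.95 ⇒ lagging (phase φ = 5.5°).

PF = 0.9954 (lagging, φ = 5.5°)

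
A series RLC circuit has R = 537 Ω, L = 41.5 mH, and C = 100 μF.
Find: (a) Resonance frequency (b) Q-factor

Step 1 — Resonance condition Im(Z)=0 gives ω₀ = 1/√(LC).
Step 2 — ω₀ = 1/√(0.0415·0.0001) = 490.9 rad/s.
Step 3 — f₀ = ω₀/(2π) = 78.13 Hz.
Step 4 — Series Q: Q = ω₀L/R = 490.9·0.0415/537 = 0.03794.

(a) f₀ = 78.13 Hz  (b) Q = 0.03794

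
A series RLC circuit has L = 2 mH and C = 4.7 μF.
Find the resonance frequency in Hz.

Step 1 — Resonance condition Im(Z)=0 gives ω₀ = 1/√(LC).
Step 2 — ω₀ = 1/√(0.002·4.7e-06) = 1.031e+04 rad/s.
Step 3 — f₀ = ω₀/(2π) = 1642 Hz.

f₀ = 1642 Hz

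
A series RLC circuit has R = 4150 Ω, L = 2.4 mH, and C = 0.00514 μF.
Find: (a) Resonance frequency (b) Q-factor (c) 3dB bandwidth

Step 1 — Resonance: ω₀ = 1/√(LC) = 1/√(0.0024·5.14e-09) = 2.847e+05 rad/s.
Step 2 — f₀ = ω₀/(2π) = 4.531e+04 Hz.
Step 3 — Series Q: Q = ω₀L/R = 2.847e+05·0.0024/4150 = 0.1647.
Step 4 — Bandwidth: Δω = ω₀/Q = 1.729e+06 rad/s; BW = Δω/(2π) = 2.752e+05 Hz.

(a) f₀ = 4.531e+04 Hz  (b) Q = 0.1647  (c) BW = 2.752e+05 Hz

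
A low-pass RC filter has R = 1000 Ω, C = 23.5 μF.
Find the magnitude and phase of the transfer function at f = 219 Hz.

Step 1 — Angular frequency: ω = 2π·219 = 1376 rad/s.
Step 2 — Transfer function: H(jω) = 1/(1 + jωRC).
Step 3 — Denominator: 1 + jωRC = 1 + j·1376·1000·2.35e-05 = 1 + j32.34.
Step 4 — H = 0.0009554 - j0.0309.
Step 5 — Magnitude: |H| = 0.03091 (-30.2 dB); phase: φ = -88.2°.

|H| = 0.03091 (-30.2 dB), φ = -88.2°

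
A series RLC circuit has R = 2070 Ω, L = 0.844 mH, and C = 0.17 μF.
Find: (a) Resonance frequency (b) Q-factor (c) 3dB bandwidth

Step 1 — Resonance: ω₀ = 1/√(LC) = 1/√(0.000844·1.7e-07) = 8.348e+04 rad/s.
Step 2 — f₀ = ω₀/(2π) = 1.329e+04 Hz.
Step 3 — Series Q: Q = ω₀L/R = 8.348e+04·0.000844/2070 = 0.03404.
Step 4 — Bandwidth: Δω = ω₀/Q = 2.453e+06 rad/s; BW = Δω/(2π) = 3.903e+05 Hz.

(a) f₀ = 1.329e+04 Hz  (b) Q = 0.03404  (c) BW = 3.903e+05 Hz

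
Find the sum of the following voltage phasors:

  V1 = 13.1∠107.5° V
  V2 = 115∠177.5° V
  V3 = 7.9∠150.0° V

Step 1 — Convert each phasor to rectangular form:
  V1 = 13.1·(cos(107.5°) + j·sin(107.5°)) = -3.939 + j12.49 V
  V2 = 115·(cos(177.5°) + j·sin(177.5°)) = -114.9 + j5.016 V
  V3 = 7.9·(cos(150.0°) + j·sin(150.0°)) = -6.842 + j3.95 V
Step 2 — Sum components: V_total = -125.7 + j21.46 V.
Step 3 — Convert to polar: |V_total| = 127.5 V, ∠V_total = 170.3°.

V_total = 127.5∠170.3° V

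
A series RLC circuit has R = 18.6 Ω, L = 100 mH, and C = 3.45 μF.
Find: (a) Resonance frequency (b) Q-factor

Step 1 — Resonance condition Im(Z)=0 gives ω₀ = 1/√(LC).
Step 2 — ω₀ = 1/√(0.1·3.45e-06) = 1703 rad/s.
Step 3 — f₀ = ω₀/(2π) = 271 Hz.
Step 4 — Series Q: Q = ω₀L/R = 1703·0.1/18.6 = 9.153.

(a) f₀ = 271 Hz  (b) Q = 9.153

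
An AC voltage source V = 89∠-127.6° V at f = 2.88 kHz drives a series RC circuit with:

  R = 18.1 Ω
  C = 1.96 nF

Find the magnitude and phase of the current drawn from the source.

Step 1 — Angular frequency: ω = 2π·f = 2π·2880 = 1.81e+04 rad/s.
Step 2 — Component impedances:
  R: Z = R = 18.1 Ω
  C: Z = 1/(jωC) = -j/(ω·C) = 0 - j2.819e+04 Ω
Step 3 — Series combination: Z_total = R + C = 18.1 - j2.819e+04 Ω = 2.819e+04∠-90.0° Ω.
Step 4 — Source phasor: V = 89∠-127.6° V = -54.3 - j70.51 V.
Step 5 — Ohm's law: I = V / Z_total = (-54.3 - j70.51) / (18.1 - j2.819e+04) = 0.0025 - j0.001928 A.
Step 6 — Convert to polar: |I| = 0.003157 A, ∠I = -37.6°.

I = 0.003157∠-37.6° A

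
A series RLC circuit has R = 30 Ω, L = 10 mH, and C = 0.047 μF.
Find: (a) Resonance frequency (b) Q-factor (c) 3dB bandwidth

Step 1 — Resonance: ω₀ = 1/√(LC) = 1/√(0.01·4.7e-08) = 4.613e+04 rad/s.
Step 2 — f₀ = ω₀/(2π) = 7341 Hz.
Step 3 — Series Q: Q = ω₀L/R = 4.613e+04·0.01/30 = 15.38.
Step 4 — Bandwidth: Δω = ω₀/Q = 3000 rad/s; BW = Δω/(2π) = 477.5 Hz.

(a) f₀ = 7341 Hz  (b) Q = 15.38  (c) BW = 477.5 Hz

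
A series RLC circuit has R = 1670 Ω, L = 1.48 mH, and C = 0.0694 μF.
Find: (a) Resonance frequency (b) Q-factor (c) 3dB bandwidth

Step 1 — Resonance condition Im(Z)=0 gives ω₀ = 1/√(LC).
Step 2 — ω₀ = 1/√(0.00148·6.94e-08) = 9.867e+04 rad/s.
Step 3 — f₀ = ω₀/(2π) = 1.57e+04 Hz.
Step 4 — Series Q: Q = ω₀L/R = 9.867e+04·0.00148/1670 = 0.08744.
Step 5 — 3dB bandwidth: Δω = ω₀/Q = 1.128e+06 rad/s; BW = Δω/(2π) = 1.796e+05 Hz.

(a) f₀ = 1.57e+04 Hz  (b) Q = 0.08744  (c) BW = 1.796e+05 Hz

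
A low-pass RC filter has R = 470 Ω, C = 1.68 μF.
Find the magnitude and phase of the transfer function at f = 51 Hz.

Step 1 — Angular frequency: ω = 2π·51 = 320.4 rad/s.
Step 2 — Transfer function: H(jω) = 1/(1 + jωRC).
Step 3 — Denominator: 1 + jωRC = 1 + j·320.4·470·1.68e-06 = 1 + j0.253.
Step 4 — H = 0.9398 - j0.2378.
Step 5 — Magnitude: |H| = 0.9694 (-0.3 dB); phase: φ = -14.2°.

|H| = 0.9694 (-0.3 dB), φ = -14.2°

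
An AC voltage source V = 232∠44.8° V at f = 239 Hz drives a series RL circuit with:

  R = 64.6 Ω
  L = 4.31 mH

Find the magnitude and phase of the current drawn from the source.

Step 1 — Angular frequency: ω = 2π·f = 2π·239 = 1502 rad/s.
Step 2 — Component impedances:
  R: Z = R = 64.6 Ω
  L: Z = jωL = j·1502·0.00431 = 0 + j6.472 Ω
Step 3 — Series combination: Z_total = R + L = 64.6 + j6.472 Ω = 64.92∠5.7° Ω.
Step 4 — Source phasor: V = 232∠44.8° V = 164.6 + j163.5 V.
Step 5 — Ohm's law: I = V / Z_total = (164.6 + j163.5) / (64.6 + j6.472) = 2.774 + j2.253 A.
Step 6 — Convert to polar: |I| = 3.573 A, ∠I = 39.1°.

I = 3.573∠39.1° A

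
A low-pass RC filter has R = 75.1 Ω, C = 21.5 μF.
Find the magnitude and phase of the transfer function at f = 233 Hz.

Step 1 — Angular frequency: ω = 2π·233 = 1464 rad/s.
Step 2 — Transfer function: H(jω) = 1/(1 + jωRC).
Step 3 — Denominator: 1 + jωRC = 1 + j·1464·75.1·2.15e-05 = 1 + j2.364.
Step 4 — H = 0.1518 - j0.3588.
Step 5 — Magnitude: |H| = 0.3896 (-8.2 dB); phase: φ = -67.1°.

|H| = 0.3896 (-8.2 dB), φ = -67.1°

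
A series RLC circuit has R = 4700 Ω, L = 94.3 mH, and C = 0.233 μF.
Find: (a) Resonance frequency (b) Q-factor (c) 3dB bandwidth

Step 1 — Resonance: ω₀ = 1/√(LC) = 1/√(0.0943·2.33e-07) = 6746 rad/s.
Step 2 — f₀ = ω₀/(2π) = 1074 Hz.
Step 3 — Series Q: Q = ω₀L/R = 6746·0.0943/4700 = 0.1354.
Step 4 — Bandwidth: Δω = ω₀/Q = 4.984e+04 rad/s; BW = Δω/(2π) = 7932 Hz.

(a) f₀ = 1074 Hz  (b) Q = 0.1354  (c) BW = 7932 Hz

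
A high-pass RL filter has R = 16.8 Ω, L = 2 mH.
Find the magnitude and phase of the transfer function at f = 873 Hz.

Step 1 — Angular frequency: ω = 2π·873 = 5485 rad/s.
Step 2 — Transfer function: H(jω) = jωL/(R + jωL).
Step 3 — Numerator jωL = j·10.97; denominator R + jωL = 16.8 + j10.97.
Step 4 — H = 0.2989 + j0.4578.
Step 5 — Magnitude: |H| = 0.5468 (-5.2 dB); phase: φ = 56.9°.

|H| = 0.5468 (-5.2 dB), φ = 56.9°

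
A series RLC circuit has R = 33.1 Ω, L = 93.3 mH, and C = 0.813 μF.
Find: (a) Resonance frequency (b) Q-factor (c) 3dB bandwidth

Step 1 — Resonance: ω₀ = 1/√(LC) = 1/√(0.0933·8.13e-07) = 3631 rad/s.
Step 2 — f₀ = ω₀/(2π) = 577.9 Hz.
Step 3 — Series Q: Q = ω₀L/R = 3631·0.0933/33.1 = 10.23.
Step 4 — Bandwidth: Δω = ω₀/Q = 354.8 rad/s; BW = Δω/(2π) = 56.46 Hz.

(a) f₀ = 577.9 Hz  (b) Q = 10.23  (c) BW = 56.46 Hz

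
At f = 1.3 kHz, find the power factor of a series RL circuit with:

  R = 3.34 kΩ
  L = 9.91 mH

Step 1 — Angular frequency: ω = 2π·f = 2π·1300 = 8168 rad/s.
Step 2 — Component impedances:
  R: Z = R = 3340 Ω
  L: Z = jωL = j·8168·0.00991 = 0 + j80.95 Ω
Step 3 — Series combination: Z_total = R + L = 3340 + j80.95 Ω = 3341∠1.4° Ω.
Step 4 — Power factor: PF = cos(φ) = Re(Z)/|Z| = 3340/3341 = 0.9997.
Step 5 — Type: Im(Z) = 80.95 ⇒ lagging (phase φ = 1.4°).

PF = 0.9997 (lagging, φ = 1.4°)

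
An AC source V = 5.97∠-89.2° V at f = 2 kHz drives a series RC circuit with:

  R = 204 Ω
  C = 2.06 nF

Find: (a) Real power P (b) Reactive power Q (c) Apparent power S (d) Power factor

Step 1 — Angular frequency: ω = 2π·f = 2π·2000 = 1.257e+04 rad/s.
Step 2 — Component impedances:
  R: Z = R = 204 Ω
  C: Z = 1/(jωC) = -j/(ω·C) = 0 - j3.863e+04 Ω
Step 3 — Series combination: Z_total = R + C = 204 - j3.863e+04 Ω = 3.863e+04∠-89.7° Ω.
Step 4 — Source phasor: V = 5.97∠-89.2° V = 0.08335 - j5.969 V.
Step 5 — Current: I = V / Z = 0.0001545 + j1.342e-06 A = 0.0001545∠0.5° A.
Step 6 — Complex power: S = V·I* = 4.872e-06 - j0.0009226 VA.
Step 7 — Real power: P = Re(S) = 4.872e-06 W.
Step 8 — Reactive power: Q = Im(S) = -0.0009226 VAR.
Step 9 — Apparent power: |S| = 0.0009226 VA.
Step 10 — Power factor: PF = P/|S| = 0.005281 (leading).

(a) P = 4.872e-06 W  (b) Q = -0.0009226 VAR  (c) S = 0.0009226 VA  (d) PF = 0.005281 (leading)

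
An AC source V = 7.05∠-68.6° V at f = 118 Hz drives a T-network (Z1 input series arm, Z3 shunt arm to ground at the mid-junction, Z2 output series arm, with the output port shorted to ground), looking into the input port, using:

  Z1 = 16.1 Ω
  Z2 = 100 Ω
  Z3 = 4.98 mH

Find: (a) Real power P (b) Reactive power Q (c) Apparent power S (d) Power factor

Step 1 — Angular frequency: ω = 2π·f = 2π·118 = 741.4 rad/s.
Step 2 — Component impedances:
  Z1: Z = R = 16.1 Ω
  Z2: Z = R = 100 Ω
  Z3: Z = jωL = j·741.4·0.00498 = 0 + j3.692 Ω
Step 3 — With the output port shorted to ground, the output series arm Z2 runs from the junction to ground; the shunt arm Z3 also runs from the junction to ground. They appear in parallel: Z3 || Z2 = 0.1361 + j3.687 Ω.
Step 4 — Series with input arm Z1: Z_in = Z1 + (Z3 || Z2) = 16.24 + j3.687 Ω = 16.65∠12.8° Ω.
Step 5 — Source phasor: V = 7.05∠-68.6° V = 2.572 - j6.564 V.
Step 6 — Current: I = V / Z = 0.06336 - j0.4187 A = 0.4234∠-81.4° A.
Step 7 — Complex power: S = V·I* = 2.911 + j0.6611 VA.
Step 8 — Real power: P = Re(S) = 2.911 W.
Step 9 — Reactive power: Q = Im(S) = 0.6611 VAR.
Step 10 — Apparent power: |S| = 2.985 VA.
Step 11 — Power factor: PF = P/|S| = 0.9752 (lagging).

(a) P = 2.911 W  (b) Q = 0.6611 VAR  (c) S = 2.985 VA  (d) PF = 0.9752 (lagging)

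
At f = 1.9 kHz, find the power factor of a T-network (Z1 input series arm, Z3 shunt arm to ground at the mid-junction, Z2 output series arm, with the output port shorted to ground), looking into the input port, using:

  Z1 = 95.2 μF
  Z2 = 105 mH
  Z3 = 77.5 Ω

Step 1 — Angular frequency: ω = 2π·f = 2π·1900 = 1.194e+04 rad/s.
Step 2 — Component impedances:
  Z1: Z = 1/(jωC) = -j/(ω·C) = 0 - j0.8799 Ω
  Z2: Z = jωL = j·1.194e+04·0.105 = 0 + j1253 Ω
  Z3: Z = R = 77.5 Ω
Step 3 — With the output port shorted to ground, the output series arm Z2 runs from the junction to ground; the shunt arm Z3 also runs from the junction to ground. They appear in parallel: Z3 || Z2 = 77.2 + j4.773 Ω.
Step 4 — Series with input arm Z1: Z_in = Z1 + (Z3 || Z2) = 77.2 + j3.893 Ω = 77.3∠2.9° Ω.
Step 5 — Power factor: PF = cos(φ) = Re(Z)/|Z| = 77.2/77.3 = 0.9987.
Step 6 — Type: Im(Z) = 3.893 ⇒ lagging (phase φ = 2.9°).

PF = 0.9987 (lagging, φ = 2.9°)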